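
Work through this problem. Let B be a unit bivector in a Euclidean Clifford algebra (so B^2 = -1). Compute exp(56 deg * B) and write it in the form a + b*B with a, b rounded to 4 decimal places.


For a unit bivector B with B^2 = -1, the exponential series gives
e^(theta*B) = cos(theta) + sin(theta)*B (the GA analogue of Euler's formula).
theta = 56 degrees = 0.977384 rad
cos(56 deg) = 0.5592
sin(56 deg) = 0.8290
exp(theta*B) = 0.5592 + 0.8290*B


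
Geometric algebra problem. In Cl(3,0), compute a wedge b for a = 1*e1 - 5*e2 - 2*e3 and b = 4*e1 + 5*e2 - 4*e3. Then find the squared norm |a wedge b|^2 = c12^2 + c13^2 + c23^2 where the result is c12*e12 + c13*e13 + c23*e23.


a wedge b = (a1*b2 - a2*b1)*e12 + (a1*b3 - a3*b1)*e13 + (a2*b3 - a3*b2)*e23
e12 coeff: 1*5 - (-5)*4 = 5 - (-20) = 25
e13 coeff: 1*(-4) - (-2)*4 = -4 - (-8) = 4
e23 coeff: (-5)*(-4) - (-2)*5 = 20 - (-10) = 30
|a wedge b|^2 = 25^2 + 4^2 + 30^2
= 625 + 16 + 900
= 1541


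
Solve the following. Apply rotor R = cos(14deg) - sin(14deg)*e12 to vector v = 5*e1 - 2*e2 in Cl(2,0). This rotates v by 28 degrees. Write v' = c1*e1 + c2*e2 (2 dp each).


Rotor R = cos(14deg) - sin(14deg)*e12
Rotation angle theta = 2 * 14 = 28 degrees
v' = R*v*~R rotates v by theta.
cos(28deg) = 0.8829, sin(28deg) = 0.4695
v'_1 = 5*cos(28deg) - (-2)*sin(28deg)
= 5*0.8829 - (-2)*0.4695
= 5.35
v'_2 = 5*sin(28deg) + (-2)*cos(28deg)
= 5*0.4695 + (-2)*0.8829
= 0.58
v' = 5.35*e1 + 0.58*e2


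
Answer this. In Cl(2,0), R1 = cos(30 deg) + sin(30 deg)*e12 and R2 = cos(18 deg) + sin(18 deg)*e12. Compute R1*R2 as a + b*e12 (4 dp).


Same-plane rotors commute and their half-angles add:
R1*R2 = cos(a1 + a2) + sin(a1 + a2)*e12.
a1 + a2 = 30 + 18 = 48 deg
cos(48 deg) = 0.6691
sin(48 deg) = 0.7431
R1*R2 = 0.6691 + 0.7431*e12


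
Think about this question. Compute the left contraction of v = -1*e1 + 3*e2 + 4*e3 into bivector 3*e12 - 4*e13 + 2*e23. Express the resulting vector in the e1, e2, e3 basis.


Left contraction v _| B = <vB>_1 (grade-1 part of the geometric product vB).
Using e1_|e12 = e2, e2_|e12 = -e1, e1_|e13 = e3, e3_|e13 = -e1, e2_|e23 = e3, e3_|e23 = -e2:
e1 coeff: -v2*b12 - v3*b13 = -(3)*(3) - (4)*(-4) = 7
e2 coeff: v1*b12 - v3*b23 = (-1)*(3) - (4)*(2) = -11
e3 coeff: v1*b13 + v2*b23 = (-1)*(-4) + (3)*(2) = 10
v _| B = 7*e1 - 11*e2 + 10*e3


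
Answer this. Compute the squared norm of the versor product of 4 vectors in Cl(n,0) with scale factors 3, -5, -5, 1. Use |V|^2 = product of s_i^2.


Each vector v_i has |v_i|^2 = s_i^2
Squared scales: 3^2 = 9, (-5)^2 = 25, (-5)^2 = 25, 1^2 = 1
|V|^2 = 9 * 25 * 25 * 1
= 5625


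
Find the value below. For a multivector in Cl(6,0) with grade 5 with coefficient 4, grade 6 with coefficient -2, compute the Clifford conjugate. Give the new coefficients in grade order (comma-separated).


Clifford conjugate sign for grade k: (-1)^(k(k+1)/2)
Grade 5: (-1)^(5*6/2) = (-1)^15 = -1, coeff 4 -> -4
Grade 6: (-1)^(6*7/2) = (-1)^21 = -1, coeff -2 -> 2
Conjugated coefficients: -4, 2


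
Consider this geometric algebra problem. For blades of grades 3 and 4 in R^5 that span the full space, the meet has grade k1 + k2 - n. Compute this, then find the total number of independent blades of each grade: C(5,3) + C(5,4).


Meet grade = grade(A) + grade(B) - n
= 3 + 4 - 5 = 2
C(5,3) = 10
C(5,4) = 5
dim_A + dim_B = 10 + 5 = 15


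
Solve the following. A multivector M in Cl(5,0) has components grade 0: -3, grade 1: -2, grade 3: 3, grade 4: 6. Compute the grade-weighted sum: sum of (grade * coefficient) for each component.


Grade-weighted sum = sum of grade_k * coefficient_k
0*(-3) = 0
1*(-2) = -2
3*3 = 9
4*6 = 24
Total = 0 + (-2) + 9 + 24 = 31


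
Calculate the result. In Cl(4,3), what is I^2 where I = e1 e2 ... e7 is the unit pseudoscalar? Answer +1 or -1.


The pseudoscalar I = e1...e_n (product of all n generators) of Cl(p,q) satisfies I^2 = (-1)^(q + n(n-1)/2).
p = 4, q = 3, n = p + q = 7
n(n-1)/2 = 7 * 6 / 2 = 21
Exponent = q + n(n-1)/2 = 3 + 21 = 24
I^2 = (-1)^24 = +1


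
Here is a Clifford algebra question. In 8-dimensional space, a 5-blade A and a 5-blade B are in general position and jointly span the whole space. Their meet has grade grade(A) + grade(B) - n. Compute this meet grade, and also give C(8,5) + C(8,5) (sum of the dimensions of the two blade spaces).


Meet grade = grade(A) + grade(B) - n
= 5 + 5 - 8 = 2
C(8,5) = 56
C(8,5) = 56
dim_A + dim_B = 56 + 56 = 112


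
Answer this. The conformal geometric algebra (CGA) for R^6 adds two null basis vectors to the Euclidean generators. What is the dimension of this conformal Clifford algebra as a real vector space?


The conformal model of R^6 uses Cl(7,1): the 6 Euclidean generators plus two extra orthogonal generators e+ (e+^2 = +1) and e- (e-^2 = -1), from which the null vectors e0, einf are built.
Number of generators m = 6 + 2 = 8.
dim Cl(p,q) = 2^m = 2^8 = 256


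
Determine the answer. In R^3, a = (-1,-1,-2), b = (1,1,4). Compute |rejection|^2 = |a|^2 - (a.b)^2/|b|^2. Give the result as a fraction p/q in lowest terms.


|a|^2 = (-1)^2 + (-1)^2 + (-2)^2 = 6
|b|^2 = 1^2 + 1^2 + 4^2 = 18
a . b = (-1)*1 + (-1)*1 + (-2)*4 = -10
(a.b)^2 = (-10)^2 = 100
|rej|^2 = 6 - 100/18
= (108 - 100)/18
= 8/18
In lowest terms: 4/9


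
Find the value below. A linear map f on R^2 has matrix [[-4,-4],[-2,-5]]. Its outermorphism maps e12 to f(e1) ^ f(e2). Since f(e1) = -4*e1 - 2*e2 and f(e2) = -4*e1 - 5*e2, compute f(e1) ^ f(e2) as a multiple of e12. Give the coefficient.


The outermorphism of a linear map f sends e1^e2 to f(e1)^f(e2).
f(e1) = -4*e1 - 2*e2
f(e2) = -4*e1 - 5*e2
f(e1) ^ f(e2) = (-4*e1 - 2*e2) ^ (-4*e1 - 5*e2)
= (-4)*(-5)*e12 + (-2)*(-4)*e21
= (20 - 8)*e12
= 12*e12
Coefficient = 12


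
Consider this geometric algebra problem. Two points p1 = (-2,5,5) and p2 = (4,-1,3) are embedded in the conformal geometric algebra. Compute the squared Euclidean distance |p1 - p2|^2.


p1 - p2 = (-6, 6, 2)
|p1 - p2|^2 = (-6)^2 + 6^2 + 2^2
= 36 + 36 + 4
= 76


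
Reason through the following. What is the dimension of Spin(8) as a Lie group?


Spin(n) double-covers SO(n); both have Lie algebra so(n) of dimension n(n-1)/2.
n = 8
n(n-1) = 8 * 7 = 56
dim Spin(8) = 56/2 = 28


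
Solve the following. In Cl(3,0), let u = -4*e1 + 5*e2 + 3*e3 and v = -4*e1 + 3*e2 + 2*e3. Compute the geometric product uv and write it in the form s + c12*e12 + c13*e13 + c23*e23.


In Cl(3,0): e_i^2 = 1, e_ie_j = -e_je_i for i != j.
Scalar part = u . v = (-4)*(-4) + 5*3 + 3*2
= 16 + 15 + 6 = 37
e12 coeff = (-4)*3 - 5*(-4) = -12 - (-20) = 8
e13 coeff = (-4)*2 - 3*(-4) = -8 - (-12) = 4
e23 coeff = 5*2 - 3*3 = 10 - 9 = 1
uv = 37 + 8*e12 + 4*e13 + 1*e23


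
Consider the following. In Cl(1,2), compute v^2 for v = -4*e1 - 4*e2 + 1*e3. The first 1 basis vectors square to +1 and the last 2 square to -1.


v^2 = sum of c_i^2 * e_i^2
Positive signature terms (e_i^2 = +1): (-4)^2 = 16
Negative signature terms (e_j^2 = -1): (-4)^2 + 1^2 = 17
v^2 = 16 - 17 = -1


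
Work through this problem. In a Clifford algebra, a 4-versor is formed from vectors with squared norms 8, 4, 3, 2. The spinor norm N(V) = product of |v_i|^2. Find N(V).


Spinor norm N(V) = |v1|^2 * |v2|^2 * ... * |v4|^2
= 8 * 4 * 3 * 2
Running product: 8, 32, 96, 192
N(V) = 192


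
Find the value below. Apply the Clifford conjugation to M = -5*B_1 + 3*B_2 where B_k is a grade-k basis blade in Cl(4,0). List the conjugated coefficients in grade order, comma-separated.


Clifford conjugate sign for grade k: (-1)^(k(k+1)/2)
Grade 1: (-1)^(1*2/2) = (-1)^1 = -1, coeff -5 -> 5
Grade 2: (-1)^(2*3/2) = (-1)^3 = -1, coeff 3 -> -3
Conjugated coefficients: 5, -3


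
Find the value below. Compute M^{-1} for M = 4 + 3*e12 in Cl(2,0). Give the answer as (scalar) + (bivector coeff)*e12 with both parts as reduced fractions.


M = 4 + 3*e12, where e12^2 = -1.
Since M commutes with its reverse ~M = a - b*e12, M * ~M = a^2 - b^2*e12^2 = a^2 + b^2.
So M^{-1} = ~M / (a^2 + b^2) = (a - b*e12)/(a^2 + b^2).
a^2 + b^2 = 16 + 9 = 25
Scalar part = 4/25 = 4/25
Bivector coeff = -3/25 = -3/25
M^{-1} = 4/25 - 3/25*e12


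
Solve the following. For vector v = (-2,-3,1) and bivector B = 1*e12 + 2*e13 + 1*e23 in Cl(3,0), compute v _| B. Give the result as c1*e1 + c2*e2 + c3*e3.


Left contraction v _| B = <vB>_1 (grade-1 part of the geometric product vB).
Using e1_|e12 = e2, e2_|e12 = -e1, e1_|e13 = e3, e3_|e13 = -e1, e2_|e23 = e3, e3_|e23 = -e2:
e1 coeff: -v2*b12 - v3*b13 = -(-3)*(1) - (1)*(2) = 1
e2 coeff: v1*b12 - v3*b23 = (-2)*(1) - (1)*(1) = -3
e3 coeff: v1*b13 + v2*b23 = (-2)*(2) + (-3)*(1) = -7
v _| B = 1*e1 - 3*e2 - 7*e3


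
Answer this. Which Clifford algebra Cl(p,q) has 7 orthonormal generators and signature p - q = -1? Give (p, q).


We need p + q = 7 and p - q = -1.
Adding: 2p = 7 + (-1) = 6, so p = 3.
Then q = 7 - 3 = 4.
(p, q) = (3, 4)


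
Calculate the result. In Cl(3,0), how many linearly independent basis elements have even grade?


Even subalgebra dimension = 2^(n-1)
n = 3 + 0 = 3
2^(3 - 1) = 2^2 = 4
Verification: sum of C(3,k) for even k = 1 + 3 = 4
Result = 4


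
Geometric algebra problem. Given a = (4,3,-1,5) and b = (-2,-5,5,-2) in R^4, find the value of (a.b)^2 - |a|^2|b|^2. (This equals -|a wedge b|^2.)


a . b = 4*(-2) + 3*(-5) + (-1)*5 + 5*(-2)
= -8 + (-15) + (-5) + (-10) = -38
|a|^2 = 4^2 + 3^2 + (-1)^2 + 5^2 = 51
|b|^2 = (-2)^2 + (-5)^2 + 5^2 + (-2)^2 = 58
(a.b)^2 = (-38)^2 = 1444
|a|^2 * |b|^2 = 51 * 58 = 2958
Result = 1444 - 2958 = -1514


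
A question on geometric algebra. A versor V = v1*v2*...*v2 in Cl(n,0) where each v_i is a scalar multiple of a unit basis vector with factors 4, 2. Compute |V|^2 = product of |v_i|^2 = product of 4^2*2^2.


Each vector v_i has |v_i|^2 = s_i^2
Squared scales: 4^2 = 16, 2^2 = 4
|V|^2 = 16 * 4
= 64


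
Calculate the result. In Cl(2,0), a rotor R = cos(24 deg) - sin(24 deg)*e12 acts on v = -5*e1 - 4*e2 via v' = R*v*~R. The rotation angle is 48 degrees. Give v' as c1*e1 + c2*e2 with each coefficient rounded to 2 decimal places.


Rotor R = cos(24deg) - sin(24deg)*e12
Rotation angle theta = 2 * 24 = 48 degrees
v' = R*v*~R rotates v by theta.
cos(48deg) = 0.6691, sin(48deg) = 0.7431
v'_1 = -5*cos(48deg) - (-4)*sin(48deg)
= -5*0.6691 - (-4)*0.7431
= -0.37
v'_2 = -5*sin(48deg) + (-4)*cos(48deg)
= -5*0.7431 + (-4)*0.6691
= -6.39
v' = -0.37*e1 - 6.39*e2


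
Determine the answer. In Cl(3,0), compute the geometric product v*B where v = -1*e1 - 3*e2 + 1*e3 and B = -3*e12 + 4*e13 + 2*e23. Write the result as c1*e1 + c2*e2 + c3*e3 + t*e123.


vB has grade-1 (vector) and grade-3 (trivector) parts: vB = (v _| B) + (v ^ B).
Vector part <vB>_1:
  e1: -v2*b12 - v3*b13 = -(-3)*(-3) - (1)*(4) = -13
  e2: v1*b12 - v3*b23 = (-1)*(-3) - (1)*(2) = 1
  e3: v1*b13 + v2*b23 = (-1)*(4) + (-3)*(2) = -10
Trivector part <vB>_3:
  e123: v1*b23 - v2*b13 + v3*b12 = (-1)*(2) - (-3)*(4) + (1)*(-3) = 7
vB = -13*e1 + 1*e2 - 10*e3 + 7*e123


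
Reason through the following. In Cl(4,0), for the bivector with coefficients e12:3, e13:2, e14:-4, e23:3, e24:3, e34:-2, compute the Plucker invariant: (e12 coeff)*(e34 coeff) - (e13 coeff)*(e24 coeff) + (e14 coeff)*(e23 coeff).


Plucker relation: af - be + cd
a*f = 3*(-2) = -6
b*e = 2*3 = 6
c*d = (-4)*3 = -12
af - be + cd = -6 - 6 + (-12)
= -24


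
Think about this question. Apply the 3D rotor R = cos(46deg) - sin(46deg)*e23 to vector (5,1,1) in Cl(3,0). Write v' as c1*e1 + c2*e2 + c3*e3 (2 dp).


Rotor R = cos(46deg) - sin(46deg)*e23
Rotation angle theta = 2 * 46 = 92 degrees in the e23 plane (e2 -> e3).
The component perpendicular to the plane (e1) is invariant: v'_1 = v1 = 5.00
cos(92deg) = -0.0349, sin(92deg) = 0.9994
v'_2 = v2*cos(theta) - v3*sin(theta) = 1*(-0.0349) - 1*0.9994 = -1.03
v'_3 = v2*sin(theta) + v3*cos(theta) = 1*0.9994 + 1*(-0.0349) = 0.96
v' = 5.00*e1 - 1.03*e2 + 0.96*e3


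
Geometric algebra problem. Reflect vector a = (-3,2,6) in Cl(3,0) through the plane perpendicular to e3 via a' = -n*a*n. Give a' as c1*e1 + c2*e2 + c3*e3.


Reflection formula: a' = -n*a*n, with n = e3 (unit vector, n^2 = 1).
For reflection through hyperplane perp to e3:
The component along e3 flips sign, others stay.
a = (-3, 2, 6)
a' = (-3, 2, -6)
a' = -3*e1 + 2*e2 - 6*e3


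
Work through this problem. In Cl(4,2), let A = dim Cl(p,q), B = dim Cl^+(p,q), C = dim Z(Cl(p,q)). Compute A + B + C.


n = 4 + 2 = 6
Total dim = 2^6 = 64
Even subalgebra dim = 2^5 = 32
n is even, so center dim = 1
Sum = 64 + 32 + 1 = 97


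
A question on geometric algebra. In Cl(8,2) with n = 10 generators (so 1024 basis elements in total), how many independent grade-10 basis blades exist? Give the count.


Number of grade-k basis blades in Cl(p,q) with n = p + q is C(n, k).
n = 8 + 2 = 10
C(10, 10) = 10! / (10! * 0!)
= 3628800 / (3628800 * 1)
= 1


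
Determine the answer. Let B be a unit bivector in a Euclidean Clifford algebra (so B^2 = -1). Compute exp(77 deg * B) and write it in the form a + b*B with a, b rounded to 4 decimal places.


For a unit bivector B with B^2 = -1, the exponential series gives
e^(theta*B) = cos(theta) + sin(theta)*B (the GA analogue of Euler's formula).
theta = 77 degrees = 1.343904 rad
cos(77 deg) = 0.2250
sin(77 deg) = 0.9744
exp(theta*B) = 0.2250 + 0.9744*B


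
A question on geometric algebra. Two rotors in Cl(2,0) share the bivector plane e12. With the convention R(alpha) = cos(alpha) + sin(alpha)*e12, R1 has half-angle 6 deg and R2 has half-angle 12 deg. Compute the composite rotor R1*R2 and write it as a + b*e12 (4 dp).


Same-plane rotors commute and their half-angles add:
R1*R2 = cos(a1 + a2) + sin(a1 + a2)*e12.
a1 + a2 = 6 + 12 = 18 deg
cos(18 deg) = 0.9511
sin(18 deg) = 0.3090
R1*R2 = 0.9511 + 0.3090*e12


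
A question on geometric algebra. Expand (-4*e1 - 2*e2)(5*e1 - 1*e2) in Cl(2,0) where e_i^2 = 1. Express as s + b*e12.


Expand: (-4*e1 - 2*e2)(5*e1 - 1*e2)
= (-4)*5*e1e1 + (-4)*(-1)*e1e2 + (-2)*5*e2e1 + (-2)*(-1)*e2e2
Using e1^2 = e2^2 = 1, e2e1 = -e1e2:
Scalar part s = (-4)*5 + (-2)*(-1) = -20 + 2 = -18
Bivector part b = (-4)*(-1) - (-2)*5 = 4 - (-10) = 14
uv = -18 + 14*e12


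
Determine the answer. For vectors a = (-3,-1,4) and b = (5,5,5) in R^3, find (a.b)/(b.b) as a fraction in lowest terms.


Projection coefficient = (a . b) / (b . b)
a . b = (-3)*5 + (-1)*5 + 4*5
= -15 + (-5) + 20 = 0
b . b = 5^2 + 5^2 + 5^2
= 25 + 25 + 25 = 75
Coefficient = 0/75
In lowest terms: 0/1


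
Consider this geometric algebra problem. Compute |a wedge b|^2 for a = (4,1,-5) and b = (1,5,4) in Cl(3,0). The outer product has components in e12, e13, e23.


a wedge b = (a1*b2 - a2*b1)*e12 + (a1*b3 - a3*b1)*e13 + (a2*b3 - a3*b2)*e23
e12 coeff: 4*5 - 1*1 = 20 - 1 = 19
e13 coeff: 4*4 - (-5)*1 = 16 - (-5) = 21
e23 coeff: 1*4 - (-5)*5 = 4 - (-25) = 29
|a wedge b|^2 = 19^2 + 21^2 + 29^2
= 361 + 441 + 841
= 1643


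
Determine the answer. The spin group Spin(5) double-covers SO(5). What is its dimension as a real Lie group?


Spin(n) double-covers SO(n); both have Lie algebra so(n) of dimension n(n-1)/2.
n = 5
n(n-1) = 5 * 4 = 20
dim Spin(5) = 20/2 = 10


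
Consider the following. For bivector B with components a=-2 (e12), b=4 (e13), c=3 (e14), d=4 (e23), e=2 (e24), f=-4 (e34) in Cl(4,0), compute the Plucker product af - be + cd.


Plucker relation: af - be + cd
a*f = (-2)*(-4) = 8
b*e = 4*2 = 8
c*d = 3*4 = 12
af - be + cd = 8 - 8 + 12
= 12


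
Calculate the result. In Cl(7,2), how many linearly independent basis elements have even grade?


Even subalgebra dimension = 2^(n-1)
n = 7 + 2 = 9
2^(9 - 1) = 2^8 = 256
Verification: sum of C(9,k) for even k = 1 + 36 + 126 + 84 + 9 = 256
Result = 256


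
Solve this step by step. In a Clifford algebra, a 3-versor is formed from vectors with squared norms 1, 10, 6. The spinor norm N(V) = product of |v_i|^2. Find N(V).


Spinor norm N(V) = |v1|^2 * |v2|^2 * ... * |v3|^2
= 1 * 10 * 6
Running product: 1, 10, 60
N(V) = 60


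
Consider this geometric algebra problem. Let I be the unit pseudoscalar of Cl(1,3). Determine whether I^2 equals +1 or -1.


The pseudoscalar I = e1...e_n (product of all n generators) of Cl(p,q) satisfies I^2 = (-1)^(q + n(n-1)/2).
p = 1, q = 3, n = p + q = 4
n(n-1)/2 = 4 * 3 / 2 = 6
Exponent = q + n(n-1)/2 = 3 + 6 = 9
I^2 = (-1)^9 = -1


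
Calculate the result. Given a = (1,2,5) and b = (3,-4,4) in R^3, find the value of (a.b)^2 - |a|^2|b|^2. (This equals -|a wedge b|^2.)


a . b = 1*3 + 2*(-4) + 5*4
= 3 + (-8) + 20 = 15
|a|^2 = 1^2 + 2^2 + 5^2 = 30
|b|^2 = 3^2 + (-4)^2 + 4^2 = 41
(a.b)^2 = 15^2 = 225
|a|^2 * |b|^2 = 30 * 41 = 1230
Result = 225 - 1230 = -1005


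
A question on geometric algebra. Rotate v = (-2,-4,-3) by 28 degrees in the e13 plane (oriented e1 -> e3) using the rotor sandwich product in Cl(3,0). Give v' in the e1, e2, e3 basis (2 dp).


Rotor R = cos(14deg) - sin(14deg)*e13
Rotation angle theta = 2 * 14 = 28 degrees in the e13 plane (e1 -> e3).
The component perpendicular to the plane (e2) is invariant: v'_2 = v2 = -4.00
cos(28deg) = 0.8829, sin(28deg) = 0.4695
v'_1 = v1*cos(theta) - v3*sin(theta) = -2*0.8829 - (-3)*0.4695 = -0.36
v'_3 = v1*sin(theta) + v3*cos(theta) = -2*0.4695 + (-3)*0.8829 = -3.59
v' = -0.36*e1 - 4.00*e2 - 3.59*e3


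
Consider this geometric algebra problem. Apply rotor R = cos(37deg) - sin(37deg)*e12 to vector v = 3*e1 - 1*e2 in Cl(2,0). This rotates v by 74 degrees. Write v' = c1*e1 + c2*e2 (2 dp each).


Rotor R = cos(37deg) - sin(37deg)*e12
Rotation angle theta = 2 * 37 = 74 degrees
v' = R*v*~R rotates v by theta.
cos(74deg) = 0.2756, sin(74deg) = 0.9613
v'_1 = 3*cos(74deg) - (-1)*sin(74deg)
= 3*0.2756 - (-1)*0.9613
= 1.79
v'_2 = 3*sin(74deg) + (-1)*cos(74deg)
= 3*0.9613 + (-1)*0.2756
= 2.61
v' = 1.79*e1 + 2.61*e2


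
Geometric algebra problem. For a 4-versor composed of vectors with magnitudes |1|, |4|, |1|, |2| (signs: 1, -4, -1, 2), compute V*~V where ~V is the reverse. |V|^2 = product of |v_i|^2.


Each vector v_i has |v_i|^2 = s_i^2
Squared scales: 1^2 = 1, (-4)^2 = 16, (-1)^2 = 1, 2^2 = 4
|V|^2 = 1 * 16 * 1 * 4
= 64


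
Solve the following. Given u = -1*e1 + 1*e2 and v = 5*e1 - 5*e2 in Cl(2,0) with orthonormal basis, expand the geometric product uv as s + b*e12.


Expand: (-1*e1 + 1*e2)(5*e1 - 5*e2)
= (-1)*5*e1e1 + (-1)*(-5)*e1e2 + 1*5*e2e1 + 1*(-5)*e2e2
Using e1^2 = e2^2 = 1, e2e1 = -e1e2:
Scalar part s = (-1)*5 + 1*(-5) = -5 + (-5) = -10
Bivector part b = (-1)*(-5) - 1*5 = 5 - 5 = 0
uv = -10 + 0*e12


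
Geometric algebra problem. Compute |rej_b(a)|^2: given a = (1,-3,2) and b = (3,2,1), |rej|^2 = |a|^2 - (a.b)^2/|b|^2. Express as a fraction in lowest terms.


|a|^2 = 1^2 + (-3)^2 + 2^2 = 14
|b|^2 = 3^2 + 2^2 + 1^2 = 14
a . b = 1*3 + (-3)*2 + 2*1 = -1
(a.b)^2 = (-1)^2 = 1
|rej|^2 = 14 - 1/14
= (196 - 1)/14
= 195/14
In lowest terms: 195/14


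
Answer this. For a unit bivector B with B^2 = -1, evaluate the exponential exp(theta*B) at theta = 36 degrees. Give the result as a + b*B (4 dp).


For a unit bivector B with B^2 = -1, the exponential series gives
e^(theta*B) = cos(theta) + sin(theta)*B (the GA analogue of Euler's formula).
theta = 36 degrees = 0.628319 rad
cos(36 deg) = 0.8090
sin(36 deg) = 0.5878
exp(theta*B) = 0.8090 + 0.5878*B


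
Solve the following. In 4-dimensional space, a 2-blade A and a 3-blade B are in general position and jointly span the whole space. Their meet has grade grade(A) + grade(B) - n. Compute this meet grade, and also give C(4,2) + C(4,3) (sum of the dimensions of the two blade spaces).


Meet grade = grade(A) + grade(B) - n
= 2 + 3 - 4 = 1
C(4,2) = 6
C(4,3) = 4
dim_A + dim_B = 6 + 4 = 10


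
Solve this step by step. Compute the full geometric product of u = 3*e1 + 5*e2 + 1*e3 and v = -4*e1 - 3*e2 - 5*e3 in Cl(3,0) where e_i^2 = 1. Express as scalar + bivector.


In Cl(3,0): e_i^2 = 1, e_ie_j = -e_je_i for i != j.
Scalar part = u . v = 3*(-4) + 5*(-3) + 1*(-5)
= -12 + (-15) + (-5) = -32
e12 coeff = 3*(-3) - 5*(-4) = -9 - (-20) = 11
e13 coeff = 3*(-5) - 1*(-4) = -15 - (-4) = -11
e23 coeff = 5*(-5) - 1*(-3) = -25 - (-3) = -22
uv = -32 + 11*e12 - 11*e13 - 22*e23


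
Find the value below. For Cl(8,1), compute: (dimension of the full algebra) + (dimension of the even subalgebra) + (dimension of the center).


n = 8 + 1 = 9
Total dim = 2^9 = 512
Even subalgebra dim = 2^8 = 256
n is odd, so center dim = 2
Sum = 512 + 256 + 2 = 770


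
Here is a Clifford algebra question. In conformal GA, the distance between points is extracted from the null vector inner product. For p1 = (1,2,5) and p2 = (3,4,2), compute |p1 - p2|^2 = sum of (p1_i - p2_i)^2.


p1 - p2 = (-2, -2, 3)
|p1 - p2|^2 = (-2)^2 + (-2)^2 + 3^2
= 4 + 4 + 9
= 17


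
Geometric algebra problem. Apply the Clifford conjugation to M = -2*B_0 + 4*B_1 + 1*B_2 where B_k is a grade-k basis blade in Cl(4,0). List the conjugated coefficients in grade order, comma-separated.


Clifford conjugate sign for grade k: (-1)^(k(k+1)/2)
Grade 0: (-1)^(0*1/2) = (-1)^0 = 1, coeff -2 -> -2
Grade 1: (-1)^(1*2/2) = (-1)^1 = -1, coeff 4 -> -4
Grade 2: (-1)^(2*3/2) = (-1)^3 = -1, coeff 1 -> -1
Conjugated coefficients: -2, -4, -1


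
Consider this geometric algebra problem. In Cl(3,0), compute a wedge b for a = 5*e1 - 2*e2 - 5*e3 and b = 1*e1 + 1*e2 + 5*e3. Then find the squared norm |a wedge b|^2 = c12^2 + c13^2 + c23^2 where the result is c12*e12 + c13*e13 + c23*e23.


a wedge b = (a1*b2 - a2*b1)*e12 + (a1*b3 - a3*b1)*e13 + (a2*b3 - a3*b2)*e23
e12 coeff: 5*1 - (-2)*1 = 5 - (-2) = 7
e13 coeff: 5*5 - (-5)*1 = 25 - (-5) = 30
e23 coeff: (-2)*5 - (-5)*1 = -10 - (-5) = -5
|a wedge b|^2 = 7^2 + 30^2 + (-5)^2
= 49 + 900 + 25
= 974


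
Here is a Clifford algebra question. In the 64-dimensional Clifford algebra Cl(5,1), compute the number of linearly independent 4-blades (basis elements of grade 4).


Number of grade-k basis blades in Cl(p,q) with n = p + q is C(n, k).
n = 5 + 1 = 6
C(6, 4) = 6! / (4! * 2!)
= 720 / (24 * 2)
= 15


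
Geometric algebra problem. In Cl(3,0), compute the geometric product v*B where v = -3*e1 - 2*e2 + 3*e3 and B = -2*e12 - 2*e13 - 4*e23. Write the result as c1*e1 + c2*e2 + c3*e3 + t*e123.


vB has grade-1 (vector) and grade-3 (trivector) parts: vB = (v _| B) + (v ^ B).
Vector part <vB>_1:
  e1: -v2*b12 - v3*b13 = -(-2)*(-2) - (3)*(-2) = 2
  e2: v1*b12 - v3*b23 = (-3)*(-2) - (3)*(-4) = 18
  e3: v1*b13 + v2*b23 = (-3)*(-2) + (-2)*(-4) = 14
Trivector part <vB>_3:
  e123: v1*b23 - v2*b13 + v3*b12 = (-3)*(-4) - (-2)*(-2) + (3)*(-2) = 2
vB = 2*e1 + 18*e2 + 14*e3 + 2*e123


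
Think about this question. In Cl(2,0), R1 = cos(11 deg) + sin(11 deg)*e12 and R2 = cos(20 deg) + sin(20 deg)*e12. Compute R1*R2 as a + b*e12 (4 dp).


Same-plane rotors commute and their half-angles add:
R1*R2 = cos(a1 + a2) + sin(a1 + a2)*e12.
a1 + a2 = 11 + 20 = 31 deg
cos(31 deg) = 0.8572
sin(31 deg) = 0.5150
R1*R2 = 0.8572 + 0.5150*e12


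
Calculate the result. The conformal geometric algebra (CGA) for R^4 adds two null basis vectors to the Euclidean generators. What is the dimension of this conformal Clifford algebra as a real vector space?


The conformal model of R^4 uses Cl(5,1): the 4 Euclidean generators plus two extra orthogonal generators e+ (e+^2 = +1) and e- (e-^2 = -1), from which the null vectors e0, einf are built.
Number of generators m = 4 + 2 = 6.
dim Cl(p,q) = 2^m = 2^6 = 64


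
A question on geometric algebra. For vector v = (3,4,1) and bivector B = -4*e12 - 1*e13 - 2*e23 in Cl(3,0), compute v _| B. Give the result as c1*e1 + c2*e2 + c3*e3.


Left contraction v _| B = <vB>_1 (grade-1 part of the geometric product vB).
Using e1_|e12 = e2, e2_|e12 = -e1, e1_|e13 = e3, e3_|e13 = -e1, e2_|e23 = e3, e3_|e23 = -e2:
e1 coeff: -v2*b12 - v3*b13 = -(4)*(-4) - (1)*(-1) = 17
e2 coeff: v1*b12 - v3*b23 = (3)*(-4) - (1)*(-2) = -10
e3 coeff: v1*b13 + v2*b23 = (3)*(-1) + (4)*(-2) = -11
v _| B = 17*e1 - 10*e2 - 11*e3


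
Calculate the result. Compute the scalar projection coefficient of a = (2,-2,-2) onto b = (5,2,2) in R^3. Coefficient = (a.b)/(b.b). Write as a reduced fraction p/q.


Projection coefficient = (a . b) / (b . b)
a . b = 2*5 + (-2)*2 + (-2)*2
= 10 + (-4) + (-4) = 2
b . b = 5^2 + 2^2 + 2^2
= 25 + 4 + 4 = 33
Coefficient = 2/33
In lowest terms: 2/33


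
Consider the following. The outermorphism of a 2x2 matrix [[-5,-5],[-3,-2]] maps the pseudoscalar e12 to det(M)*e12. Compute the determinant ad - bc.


The outermorphism of a linear map f sends e1^e2 to f(e1)^f(e2).
f(e1) = -5*e1 - 3*e2
f(e2) = -5*e1 - 2*e2
f(e1) ^ f(e2) = (-5*e1 - 3*e2) ^ (-5*e1 - 2*e2)
= (-5)*(-2)*e12 + (-3)*(-5)*e21
= (10 - 15)*e12
= -5*e12
Coefficient = -5


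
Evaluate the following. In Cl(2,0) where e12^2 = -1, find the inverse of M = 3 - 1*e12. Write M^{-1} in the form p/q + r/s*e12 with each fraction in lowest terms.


M = 3 - 1*e12, where e12^2 = -1.
Since M commutes with its reverse ~M = a - b*e12, M * ~M = a^2 - b^2*e12^2 = a^2 + b^2.
So M^{-1} = ~M / (a^2 + b^2) = (a - b*e12)/(a^2 + b^2).
a^2 + b^2 = 9 + 1 = 10
Scalar part = 3/10 = 3/10
Bivector coeff = 1/10 = 1/10
M^{-1} = 3/10 + 1/10*e12


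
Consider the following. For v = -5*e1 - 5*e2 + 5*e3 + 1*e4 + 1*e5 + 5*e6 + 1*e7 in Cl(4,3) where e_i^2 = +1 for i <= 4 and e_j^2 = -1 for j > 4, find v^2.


v^2 = sum of c_i^2 * e_i^2
Positive signature terms (e_i^2 = +1): (-5)^2 + (-5)^2 + 5^2 + 1^2 = 76
Negative signature terms (e_j^2 = -1): 1^2 + 5^2 + 1^2 = 27
v^2 = 76 - 27 = 49


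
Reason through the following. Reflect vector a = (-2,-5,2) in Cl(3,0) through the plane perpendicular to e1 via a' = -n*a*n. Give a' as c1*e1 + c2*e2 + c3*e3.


Reflection formula: a' = -n*a*n, with n = e1 (unit vector, n^2 = 1).
For reflection through hyperplane perp to e1:
The component along e1 flips sign, others stay.
a = (-2, -5, 2)
a' = (2, -5, 2)
a' = 2*e1 - 5*e2 + 2*e3


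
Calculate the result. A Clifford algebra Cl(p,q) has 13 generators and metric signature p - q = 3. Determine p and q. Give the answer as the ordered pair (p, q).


We need p + q = 13 and p - q = 3.
Adding: 2p = 13 + 3 = 16, so p = 8.
Then q = 13 - 8 = 5.
(p, q) = (8, 5)


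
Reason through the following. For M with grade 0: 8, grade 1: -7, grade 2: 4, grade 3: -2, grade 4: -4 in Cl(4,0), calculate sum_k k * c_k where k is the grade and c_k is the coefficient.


Grade-weighted sum = sum of grade_k * coefficient_k
0*8 = 0
1*(-7) = -7
2*4 = 8
3*(-2) = -6
4*(-4) = -16
Total = 0 + (-7) + 8 + (-6) + (-16) = -21


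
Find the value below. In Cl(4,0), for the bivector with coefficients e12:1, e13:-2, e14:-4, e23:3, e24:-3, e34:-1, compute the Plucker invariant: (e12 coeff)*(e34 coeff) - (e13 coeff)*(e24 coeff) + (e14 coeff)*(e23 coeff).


Plucker relation: af - be + cd
a*f = 1*(-1) = -1
b*e = (-2)*(-3) = 6
c*d = (-4)*3 = -12
af - be + cd = -1 - 6 + (-12)
= -19


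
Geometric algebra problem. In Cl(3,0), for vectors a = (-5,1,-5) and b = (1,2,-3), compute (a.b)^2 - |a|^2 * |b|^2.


a . b = (-5)*1 + 1*2 + (-5)*(-3)
= -5 + 2 + 15 = 12
|a|^2 = (-5)^2 + 1^2 + (-5)^2 = 51
|b|^2 = 1^2 + 2^2 + (-3)^2 = 14
(a.b)^2 = 12^2 = 144
|a|^2 * |b|^2 = 51 * 14 = 714
Result = 144 - 714 = -570


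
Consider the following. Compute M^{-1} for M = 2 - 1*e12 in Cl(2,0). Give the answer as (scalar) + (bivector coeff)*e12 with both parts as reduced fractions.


M = 2 - 1*e12, where e12^2 = -1.
Since M commutes with its reverse ~M = a - b*e12, M * ~M = a^2 - b^2*e12^2 = a^2 + b^2.
So M^{-1} = ~M / (a^2 + b^2) = (a - b*e12)/(a^2 + b^2).
a^2 + b^2 = 4 + 1 = 5
Scalar part = 2/5 = 2/5
Bivector coeff = 1/5 = 1/5
M^{-1} = 2/5 + 1/5*e12


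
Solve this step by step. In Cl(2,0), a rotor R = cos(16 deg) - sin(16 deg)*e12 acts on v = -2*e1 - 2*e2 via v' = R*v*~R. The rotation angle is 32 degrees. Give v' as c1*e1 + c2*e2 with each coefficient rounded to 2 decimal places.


Rotor R = cos(16deg) - sin(16deg)*e12
Rotation angle theta = 2 * 16 = 32 degrees
v' = R*v*~R rotates v by theta.
cos(32deg) = 0.8480, sin(32deg) = 0.5299
v'_1 = -2*cos(32deg) - (-2)*sin(32deg)
= -2*0.8480 - (-2)*0.5299
= -0.64
v'_2 = -2*sin(32deg) + (-2)*cos(32deg)
= -2*0.5299 + (-2)*0.8480
= -2.76
v' = -0.64*e1 - 2.76*e2


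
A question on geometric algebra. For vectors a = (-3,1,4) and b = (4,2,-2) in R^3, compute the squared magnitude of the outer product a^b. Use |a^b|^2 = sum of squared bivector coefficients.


a wedge b = (a1*b2 - a2*b1)*e12 + (a1*b3 - a3*b1)*e13 + (a2*b3 - a3*b2)*e23
e12 coeff: (-3)*2 - 1*4 = -6 - 4 = -10
e13 coeff: (-3)*(-2) - 4*4 = 6 - 16 = -10
e23 coeff: 1*(-2) - 4*2 = -2 - 8 = -10
|a wedge b|^2 = (-10)^2 + (-10)^2 + (-10)^2
= 100 + 100 + 100
= 300


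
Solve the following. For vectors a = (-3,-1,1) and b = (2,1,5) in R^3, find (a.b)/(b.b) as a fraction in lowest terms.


Projection coefficient = (a . b) / (b . b)
a . b = (-3)*2 + (-1)*1 + 1*5
= -6 + (-1) + 5 = -2
b . b = 2^2 + 1^2 + 5^2
= 4 + 1 + 25 = 30
Coefficient = -2/30
In lowest terms: -1/15


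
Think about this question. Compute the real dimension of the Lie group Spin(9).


Spin(n) double-covers SO(n); both have Lie algebra so(n) of dimension n(n-1)/2.
n = 9
n(n-1) = 9 * 8 = 72
dim Spin(9) = 72/2 = 36


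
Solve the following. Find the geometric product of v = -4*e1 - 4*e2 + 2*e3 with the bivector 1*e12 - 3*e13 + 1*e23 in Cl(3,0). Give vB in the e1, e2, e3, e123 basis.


vB has grade-1 (vector) and grade-3 (trivector) parts: vB = (v _| B) + (v ^ B).
Vector part <vB>_1:
  e1: -v2*b12 - v3*b13 = -(-4)*(1) - (2)*(-3) = 10
  e2: v1*b12 - v3*b23 = (-4)*(1) - (2)*(1) = -6
  e3: v1*b13 + v2*b23 = (-4)*(-3) + (-4)*(1) = 8
Trivector part <vB>_3:
  e123: v1*b23 - v2*b13 + v3*b12 = (-4)*(1) - (-4)*(-3) + (2)*(1) = -14
vB = 10*e1 - 6*e2 + 8*e3 - 14*e123


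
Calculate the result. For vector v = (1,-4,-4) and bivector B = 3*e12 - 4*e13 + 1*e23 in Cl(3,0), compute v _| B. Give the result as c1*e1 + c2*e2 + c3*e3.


Left contraction v _| B = <vB>_1 (grade-1 part of the geometric product vB).
Using e1_|e12 = e2, e2_|e12 = -e1, e1_|e13 = e3, e3_|e13 = -e1, e2_|e23 = e3, e3_|e23 = -e2:
e1 coeff: -v2*b12 - v3*b13 = -(-4)*(3) - (-4)*(-4) = -4
e2 coeff: v1*b12 - v3*b23 = (1)*(3) - (-4)*(1) = 7
e3 coeff: v1*b13 + v2*b23 = (1)*(-4) + (-4)*(1) = -8
v _| B = -4*e1 + 7*e2 - 8*e3


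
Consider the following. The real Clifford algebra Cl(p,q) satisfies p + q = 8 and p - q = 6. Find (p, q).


We need p + q = 8 and p - q = 6.
Adding: 2p = 8 + 6 = 14, so p = 7.
Then q = 8 - 7 = 1.
(p, q) = (7, 1)


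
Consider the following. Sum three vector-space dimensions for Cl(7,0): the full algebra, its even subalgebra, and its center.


n = 7 + 0 = 7
Total dim = 2^7 = 128
Even subalgebra dim = 2^6 = 64
n is odd, so center dim = 2
Sum = 128 + 64 + 2 = 194


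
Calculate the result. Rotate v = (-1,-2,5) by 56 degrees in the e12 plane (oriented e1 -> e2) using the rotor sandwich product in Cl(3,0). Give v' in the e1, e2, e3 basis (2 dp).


Rotor R = cos(28deg) - sin(28deg)*e12
Rotation angle theta = 2 * 28 = 56 degrees in the e12 plane (e1 -> e2).
The component perpendicular to the plane (e3) is invariant: v'_3 = v3 = 5.00
cos(56deg) = 0.5592, sin(56deg) = 0.8290
v'_1 = v1*cos(theta) - v2*sin(theta) = -1*0.5592 - (-2)*0.8290 = 1.10
v'_2 = v1*sin(theta) + v2*cos(theta) = -1*0.8290 + (-2)*0.5592 = -1.95
v' = 1.10*e1 - 1.95*e2 + 5.00*e3


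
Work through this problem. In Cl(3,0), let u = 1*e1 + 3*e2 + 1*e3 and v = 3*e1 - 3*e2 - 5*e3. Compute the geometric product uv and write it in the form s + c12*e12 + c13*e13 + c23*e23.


In Cl(3,0): e_i^2 = 1, e_ie_j = -e_je_i for i != j.
Scalar part = u . v = 1*3 + 3*(-3) + 1*(-5)
= 3 + (-9) + (-5) = -11
e12 coeff = 1*(-3) - 3*3 = -3 - 9 = -12
e13 coeff = 1*(-5) - 1*3 = -5 - 3 = -8
e23 coeff = 3*(-5) - 1*(-3) = -15 - (-3) = -12
uv = -11 - 12*e12 - 8*e13 - 12*e23


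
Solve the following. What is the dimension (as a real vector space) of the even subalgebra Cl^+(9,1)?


Even subalgebra dimension = 2^(n-1)
n = 9 + 1 = 10
2^(10 - 1) = 2^9 = 512
Verification: sum of C(10,k) for even k = 1 + 45 + 210 + 210 + 45 + 1 = 512
Result = 512


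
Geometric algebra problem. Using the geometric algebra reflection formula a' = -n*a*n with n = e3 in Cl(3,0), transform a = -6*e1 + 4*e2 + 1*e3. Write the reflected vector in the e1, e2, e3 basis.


Reflection formula: a' = -n*a*n, with n = e3 (unit vector, n^2 = 1).
For reflection through hyperplane perp to e3:
The component along e3 flips sign, others stay.
a = (-6, 4, 1)
a' = (-6, 4, -1)
a' = -6*e1 + 4*e2 - 1*e3


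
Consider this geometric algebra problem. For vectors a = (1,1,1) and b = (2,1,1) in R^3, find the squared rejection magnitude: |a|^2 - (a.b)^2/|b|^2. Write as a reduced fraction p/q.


|a|^2 = 1^2 + 1^2 + 1^2 = 3
|b|^2 = 2^2 + 1^2 + 1^2 = 6
a . b = 1*2 + 1*1 + 1*1 = 4
(a.b)^2 = 4^2 = 16
|rej|^2 = 3 - 16/6
= (18 - 16)/6
= 2/6
In lowest terms: 1/3


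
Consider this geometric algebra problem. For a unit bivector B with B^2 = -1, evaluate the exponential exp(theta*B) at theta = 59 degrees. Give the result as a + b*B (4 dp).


For a unit bivector B with B^2 = -1, the exponential series gives
e^(theta*B) = cos(theta) + sin(theta)*B (the GA analogue of Euler's formula).
theta = 59 degrees = 1.029744 rad
cos(59 deg) = 0.5150
sin(59 deg) = 0.8572
exp(theta*B) = 0.5150 + 0.8572*B


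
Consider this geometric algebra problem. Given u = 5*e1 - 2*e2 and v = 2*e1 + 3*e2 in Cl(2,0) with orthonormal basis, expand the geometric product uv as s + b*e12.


Expand: (5*e1 - 2*e2)(2*e1 + 3*e2)
= 5*2*e1e1 + 5*3*e1e2 + (-2)*2*e2e1 + (-2)*3*e2e2
Using e1^2 = e2^2 = 1, e2e1 = -e1e2:
Scalar part s = 5*2 + (-2)*3 = 10 + (-6) = 4
Bivector part b = 5*3 - (-2)*2 = 15 - (-4) = 19
uv = 4 + 19*e12


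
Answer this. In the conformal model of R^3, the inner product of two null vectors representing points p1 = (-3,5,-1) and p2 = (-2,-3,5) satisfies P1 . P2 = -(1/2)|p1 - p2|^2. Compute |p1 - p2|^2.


p1 - p2 = (-1, 8, -6)
|p1 - p2|^2 = (-1)^2 + 8^2 + (-6)^2
= 1 + 64 + 36
= 101


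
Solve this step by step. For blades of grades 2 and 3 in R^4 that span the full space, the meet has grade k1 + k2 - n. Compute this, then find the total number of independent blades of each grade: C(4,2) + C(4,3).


Meet grade = grade(A) + grade(B) - n
= 2 + 3 - 4 = 1
C(4,2) = 6
C(4,3) = 4
dim_A + dim_B = 6 + 4 = 10


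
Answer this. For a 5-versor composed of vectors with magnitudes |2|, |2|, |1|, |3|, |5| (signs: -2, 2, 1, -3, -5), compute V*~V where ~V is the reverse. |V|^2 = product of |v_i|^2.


Each vector v_i has |v_i|^2 = s_i^2
Squared scales: (-2)^2 = 4, 2^2 = 4, 1^2 = 1, (-3)^2 = 9, (-5)^2 = 25
|V|^2 = 4 * 4 * 1 * 9 * 25
= 3600


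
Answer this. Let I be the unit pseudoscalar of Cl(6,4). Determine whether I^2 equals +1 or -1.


The pseudoscalar I = e1...e_n (product of all n generators) of Cl(p,q) satisfies I^2 = (-1)^(q + n(n-1)/2).
p = 6, q = 4, n = p + q = 10
n(n-1)/2 = 10 * 9 / 2 = 45
Exponent = q + n(n-1)/2 = 4 + 45 = 49
I^2 = (-1)^49 = -1


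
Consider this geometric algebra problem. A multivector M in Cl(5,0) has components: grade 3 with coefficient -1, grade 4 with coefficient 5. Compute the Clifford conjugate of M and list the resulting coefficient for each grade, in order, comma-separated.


Clifford conjugate sign for grade k: (-1)^(k(k+1)/2)
Grade 3: (-1)^(3*4/2) = (-1)^6 = 1, coeff -1 -> -1
Grade 4: (-1)^(4*5/2) = (-1)^10 = 1, coeff 5 -> 5
Conjugated coefficients: -1, 5


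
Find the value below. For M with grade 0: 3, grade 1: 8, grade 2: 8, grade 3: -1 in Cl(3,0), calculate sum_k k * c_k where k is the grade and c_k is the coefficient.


Grade-weighted sum = sum of grade_k * coefficient_k
0*3 = 0
1*8 = 8
2*8 = 16
3*(-1) = -3
Total = 0 + 8 + 16 + (-3) = 21


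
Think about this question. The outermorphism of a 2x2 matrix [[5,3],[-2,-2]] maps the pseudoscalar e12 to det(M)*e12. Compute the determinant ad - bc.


The outermorphism of a linear map f sends e1^e2 to f(e1)^f(e2).
f(e1) = 5*e1 - 2*e2
f(e2) = 3*e1 - 2*e2
f(e1) ^ f(e2) = (5*e1 - 2*e2) ^ (3*e1 - 2*e2)
= 5*(-2)*e12 + (-2)*3*e21
= (-10 - (-6))*e12
= -4*e12
Coefficient = -4


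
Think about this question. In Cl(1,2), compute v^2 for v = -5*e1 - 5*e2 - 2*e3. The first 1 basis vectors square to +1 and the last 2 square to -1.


v^2 = sum of c_i^2 * e_i^2
Positive signature terms (e_i^2 = +1): (-5)^2 = 25
Negative signature terms (e_j^2 = -1): (-5)^2 + (-2)^2 = 29
v^2 = 25 - 29 = -4


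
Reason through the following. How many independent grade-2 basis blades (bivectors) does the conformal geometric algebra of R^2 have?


The conformal model of R^2 uses Cl(3,1) with m = 2 + 2 = 4 generators.
Number of grade-2 blades = C(m, 2) = C(4, 2)
= 4*3/2 = 6


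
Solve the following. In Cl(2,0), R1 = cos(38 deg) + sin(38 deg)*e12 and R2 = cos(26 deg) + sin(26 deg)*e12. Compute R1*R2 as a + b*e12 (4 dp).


Same-plane rotors commute and their half-angles add:
R1*R2 = cos(a1 + a2) + sin(a1 + a2)*e12.
a1 + a2 = 38 + 26 = 64 deg
cos(64 deg) = 0.4384
sin(64 deg) = 0.8988
R1*R2 = 0.4384 + 0.8988*e12


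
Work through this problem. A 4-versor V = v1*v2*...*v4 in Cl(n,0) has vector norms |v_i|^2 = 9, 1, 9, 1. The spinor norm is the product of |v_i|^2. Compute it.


Spinor norm N(V) = |v1|^2 * |v2|^2 * ... * |v4|^2
= 9 * 1 * 9 * 1
Running product: 9, 9, 81, 81
N(V) = 81


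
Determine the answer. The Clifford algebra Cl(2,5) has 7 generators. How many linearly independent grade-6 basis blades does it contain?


Number of grade-k basis blades in Cl(p,q) with n = p + q is C(n, k).
n = 2 + 5 = 7
C(7, 6) = 7! / (6! * 1!)
= 5040 / (720 * 1)
= 7


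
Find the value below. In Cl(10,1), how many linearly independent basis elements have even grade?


Even subalgebra dimension = 2^(n-1)
n = 10 + 1 = 11
2^(11 - 1) = 2^10 = 1024
Verification: sum of C(11,k) for even k = 1 + 55 + 330 + 462 + 165 + 11 = 1024
Result = 1024


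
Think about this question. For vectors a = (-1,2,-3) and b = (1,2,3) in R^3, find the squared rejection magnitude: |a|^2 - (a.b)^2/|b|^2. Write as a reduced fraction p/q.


|a|^2 = (-1)^2 + 2^2 + (-3)^2 = 14
|b|^2 = 1^2 + 2^2 + 3^2 = 14
a . b = (-1)*1 + 2*2 + (-3)*3 = -6
(a.b)^2 = (-6)^2 = 36
|rej|^2 = 14 - 36/14
= (196 - 36)/14
= 160/14
In lowest terms: 80/7


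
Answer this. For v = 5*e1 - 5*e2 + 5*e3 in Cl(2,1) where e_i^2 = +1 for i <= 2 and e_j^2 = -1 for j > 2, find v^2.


v^2 = sum of c_i^2 * e_i^2
Positive signature terms (e_i^2 = +1): 5^2 + (-5)^2 = 50
Negative signature terms (e_j^2 = -1): 5^2 = 25
v^2 = 50 - 25 = 25


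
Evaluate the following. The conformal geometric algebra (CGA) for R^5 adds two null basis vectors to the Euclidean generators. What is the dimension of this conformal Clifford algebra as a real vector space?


The conformal model of R^5 uses Cl(6,1): the 5 Euclidean generators plus two extra orthogonal generators e+ (e+^2 = +1) and e- (e-^2 = -1), from which the null vectors e0, einf are built.
Number of generators m = 5 + 2 = 7.
dim Cl(p,q) = 2^m = 2^7 = 128


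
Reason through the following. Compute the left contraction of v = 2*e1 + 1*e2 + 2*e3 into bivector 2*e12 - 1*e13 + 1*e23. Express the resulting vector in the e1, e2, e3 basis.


Left contraction v _| B = <vB>_1 (grade-1 part of the geometric product vB).
Using e1_|e12 = e2, e2_|e12 = -e1, e1_|e13 = e3, e3_|e13 = -e1, e2_|e23 = e3, e3_|e23 = -e2:
e1 coeff: -v2*b12 - v3*b13 = -(1)*(2) - (2)*(-1) = 0
e2 coeff: v1*b12 - v3*b23 = (2)*(2) - (2)*(1) = 2
e3 coeff: v1*b13 + v2*b23 = (2)*(-1) + (1)*(1) = -1
v _| B = 0*e1 + 2*e2 - 1*e3


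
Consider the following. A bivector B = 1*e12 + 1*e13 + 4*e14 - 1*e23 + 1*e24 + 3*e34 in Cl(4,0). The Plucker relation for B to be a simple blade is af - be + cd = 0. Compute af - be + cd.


Plucker relation: af - be + cd
a*f = 1*3 = 3
b*e = 1*1 = 1
c*d = 4*(-1) = -4
af - be + cd = 3 - 1 + (-4)
= -2


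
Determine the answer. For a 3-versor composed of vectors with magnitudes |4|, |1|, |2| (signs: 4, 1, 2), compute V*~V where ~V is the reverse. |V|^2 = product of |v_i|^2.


Each vector v_i has |v_i|^2 = s_i^2
Squared scales: 4^2 = 16, 1^2 = 1, 2^2 = 4
|V|^2 = 16 * 1 * 4
= 64
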